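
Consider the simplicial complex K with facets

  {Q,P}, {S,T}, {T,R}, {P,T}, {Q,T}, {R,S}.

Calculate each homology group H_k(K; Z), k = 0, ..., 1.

H_0 = Z,  H_1 = Z^2.

Order the vertices as P < Q < R < S < T. Listing each simplex with vertices in this order, K has dimension 1 with simplices:

  0-simplices (5): P, Q, R, S, T
  1-simplices (6): PQ, PT, QT, RS, RT, ST

giving chain groups C_0 ≅ Z^5, C_1 ≅ Z^6.

Boundary ∂_1: C_1 → C_0 sends each edge [p,q] (with p < q) to q − p. For instance
  ∂PT = T − P.
As a 5×6 matrix over Z this has rank 4, with invariant factors (1,1,1,1).

Now H_k = ker ∂_k / im ∂_{k+1}, so:

  H_0: rank C_0 − rank ∂_1 = 5 − 4 = 1, and the invariant factors of ∂_1 are all 1, so H_0 ≅ Z.
  H_1: rank ker ∂_1 − rank ∂_2 = (6 − 4) − 0 = 2, and there is no ∂_2, so H_1 ≅ Z^2.

As a check, the Euler characteristic is 5 − 6 = -1, which agrees with 1 − 2 = -1.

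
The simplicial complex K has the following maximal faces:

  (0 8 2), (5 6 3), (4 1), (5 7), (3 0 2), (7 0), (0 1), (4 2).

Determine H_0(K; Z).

H_0 ≅ Z.

Order the vertices as 0 < 1 < 2 < 3 < 4 < 5 < 6 < 7 < 8. Listing each simplex with vertices in this order, K has dimension 2 with simplices:

  0-simplices (9): [0], [1], [2], [3], [4], [5], [6], [7], [8]
  1-simplices (13): [0,1], [0,2], [0,3], [0,7], [0,8], [1,4], [2,3], [2,4], [2,8], [3,5], [3,6], [5,6], [5,7]
  2-simplices (3): [0,2,3], [0,2,8], [3,5,6]

Hence C_0 ≅ Z^9, C_1 ≅ Z^13, C_2 ≅ Z^3.

∂_1: C_1 → C_0 sends each edge [p,q] (with p < q) to q − p. For instance
  ∂[0,3] = [3] − [0].
The resulting 9×13 matrix has rank 8, and its Smith normal form has invariant factors (1,1,1,1,1,1,1,1).

The boundary map ∂_2: C_2 → C_1 sends each 2-simplex [p,q,r] to [q,r] − [p,r] + [p,q]. For instance
  ∂[0,2,3] = [2,3] − [0,3] + [0,2],
  ∂[0,2,8] = [2,8] − [0,8] + [0,2].
This gives a 13×3 integer matrix of rank 3; reducing to Smith normal form yields diagonal entries (1,1,1).

Computing H_k = (kernel of ∂_k) / (image of ∂_{k+1}):

  H_0: rank C_0 − rank ∂_1 = 9 − 8 = 1, and the invariant factors of ∂_1 are all 1, so H_0 = Z.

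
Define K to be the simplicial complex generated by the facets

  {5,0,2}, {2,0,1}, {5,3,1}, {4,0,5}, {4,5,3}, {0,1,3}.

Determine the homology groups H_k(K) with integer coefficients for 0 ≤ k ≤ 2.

We work with the vertex ordering 0 < 1 < 2 < 3 < 4 < 5. The simplices of K, each written with vertices in increasing order, are:

  0-simplices (6): [0], [1], [2], [3], [4], [5]
  1-simplices (12): [0,1], [0,2], [0,3], [0,4], [0,5], [1,2], [1,3], [1,5], [2,5], [3,4], [3,5], [4,5]
  2-simplices (6): [0,1,2], [0,1,3], [0,2,5], [0,4,5], [1,3,5], [3,4,5]

so the chain groups are C_0 ≅ Z^6, C_1 ≅ Z^12, C_2 ≅ Z^6.

∂_1: C_1 → C_0 is given by ∂[p,q] = [q] − [p]. For instance
  ∂[0,5] = [5] − [0].
As a 6×12 matrix over Z this has rank 5, with invariant factors (1,1,1,1,1).

∂_2: C_2 → C_1 sends each 2-simplex [p,q,r] to [q,r] − [p,r] + [p,q]. For instance
  ∂[1,3,5] = [3,5] − [1,5] + [1,3],
  ∂[0,1,3] = [1,3] − [0,3] + [0,1].
This gives a 12×6 integer matrix of rank 6; reducing to Smith normal form yields diagonal entries (1,1,1,1,1,1).

Computing H_k = (kernel of ∂_k) / (image of ∂_{k+1}):

  H_0: rank C_0 − rank ∂_1 = 6 − 5 = 1, and the invariant factors of ∂_1 are all 1, so H_0 = Z.
  H_1: rank ker ∂_1 − rank ∂_2 = (12 − 5) − 6 = 1, and the invariant factors of ∂_2 are all 1, so H_1 = Z.
  H_2: rank ker ∂_2 − rank ∂_3 = (6 − 6) − 0 = 0, and there is no ∂_3, so H_2 = 0.

H_0 ≅ Z,  H_1 ≅ Z,  H_2 = 0.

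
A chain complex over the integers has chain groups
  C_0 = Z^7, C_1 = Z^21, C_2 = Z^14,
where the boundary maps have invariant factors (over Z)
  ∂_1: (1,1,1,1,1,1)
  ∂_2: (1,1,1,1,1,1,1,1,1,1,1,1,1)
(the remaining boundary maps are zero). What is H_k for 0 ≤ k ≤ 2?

H_0 ≅ Z,  H_1 ≅ Z^2,  H_2 ≅ Z.

H_0: b_0 = 7 − 0 − 6 = 1; torsion from ∂_1 factors > 1: none. So H_0 ≅ Z.
H_1: b_1 = 21 − 6 − 13 = 2; torsion from ∂_2 factors > 1: none. So H_1 ≅ Z^2.
H_2: b_2 = 14 − 13 − 0 = 1; torsion from ∂_3 factors > 1: none. So H_2 ≅ Z.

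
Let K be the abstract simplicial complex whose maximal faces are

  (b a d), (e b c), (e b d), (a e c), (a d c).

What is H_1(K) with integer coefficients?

H_1 ≅ Z.

We work with the vertex ordering a < b < c < d < e. The simplices of K, each written with vertices in increasing order, are:

  0-simplices (5): a, b, c, d, e
  1-simplices (10): ab, ac, ad, ae, bc, bd, be, cd, ce, de
  2-simplices (5): abd, acd, ace, bce, bde

so the chain groups are C_0 ≅ Z^5, C_1 ≅ Z^10, C_2 ≅ Z^5.

∂_1: C_1 → C_0 is given by ∂[p,q] = [q] − [p]. For instance
  ∂be = e − b.
As a 5×10 matrix over Z this has rank 4, with invariant factors (1,1,1,1).

The boundary map ∂_2: C_2 → C_1 maps a triangle to the signed sum of its edges. For instance
  ∂bde = de − be + bd,
  ∂ace = ce − ae + ac.
This gives a 10×5 integer matrix of rank 5; reducing to Smith normal form yields diagonal entries (1,1,1,1,1).

From H_k ≅ ker(∂_k) / im(∂_{k+1}) we obtain:

  H_1: rank ker ∂_1 − rank ∂_2 = (10 − 4) − 5 = 1, and the invariant factors of ∂_2 are all 1, so H_1 = Z.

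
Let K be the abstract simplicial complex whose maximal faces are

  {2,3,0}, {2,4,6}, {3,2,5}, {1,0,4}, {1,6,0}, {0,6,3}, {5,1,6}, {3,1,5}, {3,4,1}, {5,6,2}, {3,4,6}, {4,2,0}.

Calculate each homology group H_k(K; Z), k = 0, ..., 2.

We work with the vertex ordering 0 < 1 < 2 < 3 < 4 < 5 < 6. The simplices of K, each written with vertices in increasing order, are:

  0-simplices (7): [0], [1], [2], [3], [4], [5], [6]
  1-simplices (18): [0,1], [0,2], [0,3], [0,4], [0,6], [1,3], [1,4], [1,5], [1,6], [2,3], [2,4], [2,5], [2,6], [3,4], [3,5], [3,6], [4,6], [5,6]
  2-simplices (12): [0,1,4], [0,1,6], [0,2,3], [0,2,4], [0,3,6], [1,3,4], [1,3,5], [1,5,6], [2,3,5], [2,4,6], [2,5,6], [3,4,6]

so the chain groups are C_0 ≅ Z^7, C_1 ≅ Z^18, C_2 ≅ Z^12.

∂_1: C_1 → C_0 maps an edge to its endpoints' difference, ∂[p,q] = q − p.
The resulting 7×18 matrix has rank 6, and its Smith normal form has invariant factors (1,1,1,1,1,1).

∂_2: C_2 → C_1 maps a triangle to the signed sum of its edges. For instance
  ∂[0,3,6] = [3,6] − [0,6] + [0,3],
  ∂[2,4,6] = [4,6] − [2,6] + [2,4].
As a 18×12 matrix over Z this has rank 12, with invariant factors (1,1,1,1,1,1,1,1,1,1,1,2).

Computing H_k = (kernel of ∂_k) / (image of ∂_{k+1}):

  H_0: rank C_0 − rank ∂_1 = 7 − 6 = 1, and the invariant factors of ∂_1 are all 1, so H_0 = Z.
  H_1: rank ker ∂_1 − rank ∂_2 = (18 − 6) − 12 = 0, and ∂_2 has invariant factor 2 > 1, so H_1 = Z/2Z.
  H_2: rank ker ∂_2 − rank ∂_3 = (12 − 12) − 0 = 0, and there is no ∂_3, so H_2 = 0.

H_0 = Z,  H_1 = Z/2Z,  H_2 = 0.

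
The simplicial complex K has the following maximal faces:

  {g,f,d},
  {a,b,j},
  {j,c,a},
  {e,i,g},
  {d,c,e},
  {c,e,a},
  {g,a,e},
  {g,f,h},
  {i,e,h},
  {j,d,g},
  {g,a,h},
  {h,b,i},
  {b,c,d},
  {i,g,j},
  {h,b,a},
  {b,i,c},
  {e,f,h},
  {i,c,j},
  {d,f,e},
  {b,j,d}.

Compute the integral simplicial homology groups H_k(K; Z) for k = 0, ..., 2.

K has 10 vertices, 30 edges, 20 triangles.
rank ∂_0 = 0, rank ∂_1 = 9 ⇒ b_0 = 10 − 0 − 9 = 1; all invariant factors of ∂_1 are 1 so no torsion. So H_0 = Z.
rank ∂_1 = 9, rank ∂_2 = 20 ⇒ b_1 = 30 − 9 − 20 = 1; ∂_2 has invariant factor(s) [2] giving torsion. So H_1 = Z ⊕ Z_2.
rank ∂_2 = 20, rank ∂_3 = 0 ⇒ b_2 = 20 − 20 − 0 = 0. So H_2 = 0.

H_0 = Z,  H_1 = Z ⊕ Z_2,  H_2 = 0.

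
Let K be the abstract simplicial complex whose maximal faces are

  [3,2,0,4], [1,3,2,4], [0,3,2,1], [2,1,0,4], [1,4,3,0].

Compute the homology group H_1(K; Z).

We work with the vertex ordering 0 < 1 < 2 < 3 < 4. The simplices of K, each written with vertices in increasing order, are:

  0-simplices (5): [0], [1], [2], [3], [4]
  1-simplices (10): [0,1], [0,2], [0,3], [0,4], [1,2], [1,3], [1,4], [2,3], [2,4], [3,4]
  2-simplices (10): [0,1,2], [0,1,3], [0,1,4], [0,2,3], [0,2,4], [0,3,4], [1,2,3], [1,2,4], [1,3,4], [2,3,4]
  3-simplices (5): [0,1,2,3], [0,1,2,4], [0,1,3,4], [0,2,3,4], [1,2,3,4]

so the chain groups are C_0 ≅ Z^5, C_1 ≅ Z^10, C_2 ≅ Z^10, C_3 ≅ Z^5.

The boundary map ∂_1: C_1 → C_0 maps an edge to its endpoints' difference, ∂[p,q] = q − p. For instance
  ∂[0,4] = [4] − [0].
The 5×10 boundary matrix has rank 4 and Smith normal form diag(1,1,1,1).

∂_2: C_2 → C_1 maps a triangle to the signed sum of its edges. For instance
  ∂[2,3,4] = [3,4] − [2,4] + [2,3],
  ∂[0,1,3] = [1,3] − [0,3] + [0,1].
This gives a 10×10 integer matrix of rank 6; reducing to Smith normal form yields diagonal entries (1,1,1,1,1,1).

Boundary ∂_3: C_3 → C_2 sends each 3-simplex σ to the alternating sum Σ_i (−1)^i (σ with its i-th vertex removed). For instance
  ∂[0,1,3,4] = [1,3,4] − [0,3,4] + [0,1,4] − [0,1,3],
  ∂[0,1,2,3] = [1,2,3] − [0,2,3] + [0,1,3] − [0,1,2].
The 10×5 boundary matrix has rank 4 and Smith normal form diag(1,1,1,1).

Now H_k = ker ∂_k / im ∂_{k+1}, so:

  H_1: rank ker ∂_1 − rank ∂_2 = (10 − 4) − 6 = 0, and the invariant factors of ∂_2 are all 1, so H_1 ≅ 0.

(K is a triangulation of the 3-sphere S^3.)

H_1 ≅ 0.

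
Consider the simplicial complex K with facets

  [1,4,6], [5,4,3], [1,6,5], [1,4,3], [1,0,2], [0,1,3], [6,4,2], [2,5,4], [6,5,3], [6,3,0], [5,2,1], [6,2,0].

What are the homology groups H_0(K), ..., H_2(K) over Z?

H_0 = Z,  H_1 = Z/2Z,  H_2 = 0.

We work with the vertex ordering 0 < 1 < 2 < 3 < 4 < 5 < 6. The simplices of K, each written with vertices in increasing order, are:

  0-simplices (7): [0], [1], [2], [3], [4], [5], [6]
  1-simplices (18): [0,1], [0,2], [0,3], [0,6], [1,2], [1,3], [1,4], [1,5], [1,6], [2,4], [2,5], [2,6], [3,4], [3,5], [3,6], [4,5], [4,6], [5,6]
  2-simplices (12): [0,1,2], [0,1,3], [0,2,6], [0,3,6], [1,2,5], [1,3,4], [1,4,6], [1,5,6], [2,4,5], [2,4,6], [3,4,5], [3,5,6]

so the chain groups are C_0 ≅ Z^7, C_1 ≅ Z^18, C_2 ≅ Z^12.

The boundary map ∂_1: C_1 → C_0 is given by ∂[p,q] = [q] − [p]. For instance
  ∂[5,6] = [6] − [5].
As a 7×18 matrix over Z this has rank 6, with invariant factors (1,1,1,1,1,1).

The boundary map ∂_2: C_2 → C_1 acts by ∂[p,q,r] = [q,r] − [p,r] + [p,q]. For instance
  ∂[1,5,6] = [5,6] − [1,6] + [1,5],
  ∂[0,2,6] = [2,6] − [0,6] + [0,2].
The resulting 18×12 matrix has rank 12, and its Smith normal form has invariant factors (1,1,1,1,1,1,1,1,1,1,1,2).

Now H_k = ker ∂_k / im ∂_{k+1}, so:

  H_0: rank C_0 − rank ∂_1 = 7 − 6 = 1, and the invariant factors of ∂_1 are all 1, so H_0 = Z.
  H_1: rank ker ∂_1 − rank ∂_2 = (18 − 6) − 12 = 0, and ∂_2 has invariant factor 2 > 1, so H_1 = Z/2Z.
  H_2: rank ker ∂_2 − rank ∂_3 = (12 − 12) − 0 = 0, and there is no ∂_3, so H_2 = 0.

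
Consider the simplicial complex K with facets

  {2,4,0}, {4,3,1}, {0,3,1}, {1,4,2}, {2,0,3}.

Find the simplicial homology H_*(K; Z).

H_0 ≅ Z,  H_1 ≅ Z,  H_2 = 0.

Take the total order 0 < 1 < 2 < 3 < 4 on the vertex set. Then K (dimension 2) consists of the simplices:

  0-simplices (5): [0], [1], [2], [3], [4]
  1-simplices (10): [0,1], [0,2], [0,3], [0,4], [1,2], [1,3], [1,4], [2,3], [2,4], [3,4]
  2-simplices (5): [0,1,3], [0,2,3], [0,2,4], [1,2,4], [1,3,4]

so the chain groups are C_0 ≅ Z^5, C_1 ≅ Z^10, C_2 ≅ Z^5.

The boundary map ∂_1: C_1 → C_0 sends each edge [p,q] (with p < q) to q − p. For instance
  ∂[0,2] = [2] − [0].
This gives a 5×10 integer matrix of rank 4; reducing to Smith normal form yields diagonal entries (1,1,1,1).

The boundary map ∂_2: C_2 → C_1 maps a triangle to the signed sum of its edges. For instance
  ∂[0,2,4] = [2,4] − [0,4] + [0,2],
  ∂[0,1,3] = [1,3] − [0,3] + [0,1].
This gives a 10×5 integer matrix of rank 5; reducing to Smith normal form yields diagonal entries (1,1,1,1,1).

Computing H_k = (kernel of ∂_k) / (image of ∂_{k+1}):

  H_0: rank C_0 − rank ∂_1 = 5 − 4 = 1, and the invariant factors of ∂_1 are all 1, so H_0 = Z.
  H_1: rank ker ∂_1 − rank ∂_2 = (10 − 4) − 5 = 1, and the invariant factors of ∂_2 are all 1, so H_1 = Z.
  H_2: rank ker ∂_2 − rank ∂_3 = (5 − 5) − 0 = 0, and there is no ∂_3, so H_2 = 0.

(K is a triangulation of the Möbius band.)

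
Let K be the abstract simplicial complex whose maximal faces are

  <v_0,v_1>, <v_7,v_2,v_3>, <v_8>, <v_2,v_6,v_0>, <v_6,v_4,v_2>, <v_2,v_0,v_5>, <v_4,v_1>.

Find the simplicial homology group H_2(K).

H_2 ≅ 0.

Order the vertices as v_0 < v_1 < v_2 < v_3 < v_4 < v_5 < v_6 < v_7 < v_8. Listing each simplex with vertices in this order, K has dimension 2 with simplices:

  0-simplices (9): [v_0], [v_1], [v_2], [v_3], [v_4], [v_5], [v_6], [v_7], [v_8]
  1-simplices (12): [v_0,v_1], [v_0,v_2], [v_0,v_5], [v_0,v_6], [v_1,v_4], [v_2,v_3], [v_2,v_4], [v_2,v_5], [v_2,v_6], [v_2,v_7], [v_3,v_7], [v_4,v_6]
  2-simplices (4): [v_0,v_2,v_5], [v_0,v_2,v_6], [v_2,v_3,v_7], [v_2,v_4,v_6]

Hence C_0 ≅ Z^9, C_1 ≅ Z^12, C_2 ≅ Z^4.

The boundary map ∂_1: C_1 → C_0 is given by ∂[p,q] = [q] − [p].
The 9×12 boundary matrix has rank 7 and Smith normal form diag(1,1,1,1,1,1,1).

∂_2: C_2 → C_1 sends each 2-simplex [p,q,r] to [q,r] − [p,r] + [p,q]. For instance
  ∂[v_0,v_2,v_5] = [v_2,v_5] − [v_0,v_5] + [v_0,v_2],
  ∂[v_0,v_2,v_6] = [v_2,v_6] − [v_0,v_6] + [v_0,v_2].
As a 12×4 matrix over Z this has rank 4, with invariant factors (1,1,1,1).

Now H_k = ker ∂_k / im ∂_{k+1}, so:

  H_2: rank ker ∂_2 − rank ∂_3 = (4 − 4) − 0 = 0, and there is no ∂_3, so H_2 = 0.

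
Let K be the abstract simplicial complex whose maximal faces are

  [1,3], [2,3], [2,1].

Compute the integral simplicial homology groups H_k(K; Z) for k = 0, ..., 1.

H_0 ≅ Z,  H_1 ≅ Z.

Fix the vertex order 1 < 2 < 3 and write every simplex with vertices in increasing order. Then dim K = 1 and the simplices of K are:

  0-simplices (3): [1], [2], [3]
  1-simplices (3): [1,2], [1,3], [2,3]

so the chain groups are C_0 ≅ Z^3, C_1 ≅ Z^3.

∂_1: C_1 → C_0 is given by ∂[p,q] = [q] − [p]. For instance
  ∂[1,3] = [3] − [1].
The resulting 3×3 matrix has rank 2, and its Smith normal form has invariant factors (1,1).

From H_k ≅ ker(∂_k) / im(∂_{k+1}) we obtain:

  H_0: rank C_0 − rank ∂_1 = 3 − 2 = 1, and the invariant factors of ∂_1 are all 1, so H_0 = Z.
  H_1: rank ker ∂_1 − rank ∂_2 = (3 − 2) − 0 = 1, and there is no ∂_2, so H_1 = Z.

(K is a triangulation of the circle S^1.)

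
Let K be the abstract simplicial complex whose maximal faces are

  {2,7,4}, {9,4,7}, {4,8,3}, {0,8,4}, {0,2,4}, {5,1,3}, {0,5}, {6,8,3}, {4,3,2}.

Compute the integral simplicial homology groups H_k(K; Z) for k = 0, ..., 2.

We work with the vertex ordering 0 < 1 < 2 < 3 < 4 < 5 < 6 < 7 < 8 < 9. The simplices of K, each written with vertices in increasing order, are:

  0-simplices (10): [0], [1], [2], [3], [4], [5], [6], [7], [8], [9]
  1-simplices (18): [0,2], [0,4], [0,5], [0,8], [1,3], [1,5], [2,3], [2,4], [2,7], [3,4], [3,5], [3,6], [3,8], [4,7], [4,8], [4,9], [6,8], [7,9]
  2-simplices (8): [0,2,4], [0,4,8], [1,3,5], [2,3,4], [2,4,7], [3,4,8], [3,6,8], [4,7,9]

so the chain groups are C_0 ≅ Z^10, C_1 ≅ Z^18, C_2 ≅ Z^8.

Boundary ∂_1: C_1 → C_0 is given by ∂[p,q] = [q] − [p]. For instance
  ∂[4,9] = [9] − [4].
The 10×18 boundary matrix has rank 9 and Smith normal form diag(1,1,1,1,1,1,1,1,1).

Boundary ∂_2: C_2 → C_1 acts by ∂[p,q,r] = [q,r] − [p,r] + [p,q]. For instance
  ∂[2,3,4] = [3,4] − [2,4] + [2,3],
  ∂[0,4,8] = [4,8] − [0,8] + [0,4].
This gives a 18×8 integer matrix of rank 8; reducing to Smith normal form yields diagonal entries (1,1,1,1,1,1,1,1).

Reading off H_k = ker ∂_k / im ∂_{k+1}:

  H_0: rank C_0 − rank ∂_1 = 10 − 9 = 1, and the invariant factors of ∂_1 are all 1, so H_0 ≅ Z.
  H_1: rank ker ∂_1 − rank ∂_2 = (18 − 9) − 8 = 1, and the invariant factors of ∂_2 are all 1, so H_1 ≅ Z.
  H_2: rank ker ∂_2 − rank ∂_3 = (8 − 8) − 0 = 0, and there is no ∂_3, so H_2 ≅ 0.

H_0 ≅ Z,  H_1 ≅ Z,  H_2 = 0.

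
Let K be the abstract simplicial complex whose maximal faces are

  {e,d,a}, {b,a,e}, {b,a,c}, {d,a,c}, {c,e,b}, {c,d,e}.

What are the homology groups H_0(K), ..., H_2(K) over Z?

H_0 ≅ Z,  H_1 = 0,  H_2 ≅ Z.

Take the total order a < b < c < d < e on the vertex set. Then K (dimension 2) consists of the simplices:

  0-simplices (5): a, b, c, d, e
  1-simplices (9): ab, ac, ad, ae, bc, be, cd, ce, de
  2-simplices (6): abc, abe, acd, ade, bce, cde

Hence C_0 ≅ Z^5, C_1 ≅ Z^9, C_2 ≅ Z^6.

∂_1: C_1 → C_0 sends each edge [p,q] (with p < q) to q − p. For instance
  ∂cd = d − c.
The 5×9 boundary matrix has rank 4 and Smith normal form diag(1,1,1,1).

The boundary map ∂_2: C_2 → C_1 sends each 2-simplex [p,q,r] to [q,r] − [p,r] + [p,q]. For instance
  ∂ade = de − ae + ad,
  ∂abe = be − ae + ab.
The resulting 9×6 matrix has rank 5, and its Smith normal form has invariant factors (1,1,1,1,1).

Now H_k = ker ∂_k / im ∂_{k+1}, so:

  H_0: rank C_0 − rank ∂_1 = 5 − 4 = 1, and the invariant factors of ∂_1 are all 1, so H_0 = Z.
  H_1: rank ker ∂_1 − rank ∂_2 = (9 − 4) − 5 = 0, and the invariant factors of ∂_2 are all 1, so H_1 = 0.
  H_2: rank ker ∂_2 − rank ∂_3 = (6 − 5) − 0 = 1, and there is no ∂_3, so H_2 = Z.

(K is a triangulation of the 2-sphere S^2.)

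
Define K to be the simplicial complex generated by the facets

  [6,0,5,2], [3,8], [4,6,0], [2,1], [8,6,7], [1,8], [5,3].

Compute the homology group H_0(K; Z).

Fix the vertex order 0 < 1 < 2 < 3 < 4 < 5 < 6 < 7 < 8 and write every simplex with vertices in increasing order. Then dim K = 3 and the simplices of K are:

  0-simplices (9): [0], [1], [2], [3], [4], [5], [6], [7], [8]
  1-simplices (15): [0,2], [0,4], [0,5], [0,6], [1,2], [1,8], [2,5], [2,6], [3,5], [3,8], [4,6], [5,6], [6,7], [6,8], [7,8]
  2-simplices (6): [0,2,5], [0,2,6], [0,4,6], [0,5,6], [2,5,6], [6,7,8]
  3-simplices (1): [0,2,5,6]

giving chain groups C_0 ≅ Z^9, C_1 ≅ Z^15, C_2 ≅ Z^6, C_3 ≅ Z^1.

Boundary ∂_1: C_1 → C_0 maps an edge to its endpoints' difference, ∂[p,q] = q − p.
The 9×15 boundary matrix has rank 8 and Smith normal form diag(1,1,1,1,1,1,1,1).

∂_2: C_2 → C_1 acts by ∂[p,q,r] = [q,r] − [p,r] + [p,q]. For instance
  ∂[0,5,6] = [5,6] − [0,6] + [0,5],
  ∂[0,2,6] = [2,6] − [0,6] + [0,2].
This gives a 15×6 integer matrix of rank 5; reducing to Smith normal form yields diagonal entries (1,1,1,1,1).

∂_3: C_3 → C_2 sends each 3-simplex σ to the alternating sum Σ_i (−1)^i (σ with its i-th vertex removed). For instance
  ∂[0,2,5,6] = [2,5,6] − [0,5,6] + [0,2,6] − [0,2,5].
The resulting 6×1 matrix has rank 1, and its Smith normal form has invariant factors (1).

Now H_k = ker ∂_k / im ∂_{k+1}, so:

  H_0: rank C_0 − rank ∂_1 = 9 − 8 = 1, and the invariant factors of ∂_1 are all 1, so H_0 ≅ Z.

H_0 = Z.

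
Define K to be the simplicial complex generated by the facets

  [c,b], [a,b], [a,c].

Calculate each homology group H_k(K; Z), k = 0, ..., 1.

We work with the vertex ordering a < b < c. The simplices of K, each written with vertices in increasing order, are:

  0-simplices (3): a, b, c
  1-simplices (3): ab, ac, bc

so the chain groups are C_0 ≅ Z^3, C_1 ≅ Z^3.

Boundary ∂_1: C_1 → C_0 sends each edge [p,q] (with p < q) to q − p. For instance
  ∂ab = b − a.
The 3×3 boundary matrix has rank 2 and Smith normal form diag(1,1).

From H_k ≅ ker(∂_k) / im(∂_{k+1}) we obtain:

  H_0: rank C_0 − rank ∂_1 = 3 − 2 = 1, and the invariant factors of ∂_1 are all 1, so H_0 ≅ Z.
  H_1: rank ker ∂_1 − rank ∂_2 = (3 − 2) − 0 = 1, and there is no ∂_2, so H_1 ≅ Z.

(K is a triangulation of the circle S^1.)

H_0 = Z,  H_1 = Z.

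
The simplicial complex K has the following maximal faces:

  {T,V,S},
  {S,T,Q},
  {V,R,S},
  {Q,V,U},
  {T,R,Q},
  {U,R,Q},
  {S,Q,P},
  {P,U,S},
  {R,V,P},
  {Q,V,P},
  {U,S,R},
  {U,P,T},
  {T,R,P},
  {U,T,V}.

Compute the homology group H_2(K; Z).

Fix the vertex order P < Q < R < S < T < U < V and write every simplex with vertices in increasing order. Then dim K = 2 and the simplices of K are:

  0-simplices (7): P, Q, R, S, T, U, V
  1-simplices (21): PQ, PR, PS, PT, PU, PV, QR, QS, QT, QU, QV, RS, RT, RU, RV, ST, SU, SV, TU, TV, UV
  2-simplices (14): PQS, PQV, PRT, PRV, PSU, PTU, QRT, QRU, QST, QUV, RSU, RSV, STV, TUV

Hence C_0 ≅ Z^7, C_1 ≅ Z^21, C_2 ≅ Z^14.

∂_1: C_1 → C_0 sends each edge [p,q] (with p < q) to q − p.
The 7×21 boundary matrix has rank 6 and Smith normal form diag(1,1,1,1,1,1).

The boundary map ∂_2: C_2 → C_1 acts by ∂[p,q,r] = [q,r] − [p,r] + [p,q]. For instance
  ∂RSU = SU − RU + RS,
  ∂PRT = RT − PT + PR.
The 21×14 boundary matrix has rank 13 and Smith normal form diag(1,1,1,1,1,1,1,1,1,1,1,1,1).

Computing H_k = (kernel of ∂_k) / (image of ∂_{k+1}):

  H_2: rank ker ∂_2 − rank ∂_3 = (14 − 13) − 0 = 1, and there is no ∂_3, so H_2 ≅ Z.

H_2 = Z.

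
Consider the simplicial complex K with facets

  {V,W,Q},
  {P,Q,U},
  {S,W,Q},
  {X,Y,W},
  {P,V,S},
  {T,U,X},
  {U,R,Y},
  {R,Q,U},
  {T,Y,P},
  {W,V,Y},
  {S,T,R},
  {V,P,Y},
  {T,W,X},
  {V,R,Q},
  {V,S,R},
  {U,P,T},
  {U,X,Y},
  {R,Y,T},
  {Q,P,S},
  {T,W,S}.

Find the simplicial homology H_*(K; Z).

H_0 ≅ Z,  H_1 ≅ Z ⊕ Z/2Z,  H_2 = 0.

Order the vertices as P < Q < R < S < T < U < V < W < X < Y. Listing each simplex with vertices in this order, K has dimension 2 with simplices:

  0-simplices (10): P, Q, R, S, T, U, V, W, X, Y
  1-simplices (30): PQ, PS, PT, PU, PV, PY, QR, QS, QU, QV, QW, RS, RT, RU, RV, RY, ST, SV, SW, TU, TW, TX, TY, UX, UY, VW, VY, WX, WY, XY
  2-simplices (20): PQS, PQU, PSV, PTU, PTY, PVY, QRU, QRV, QSW, QVW, RST, RSV, RTY, RUY, STW, TUX, TWX, UXY, VWY, WXY

so the chain groups are C_0 ≅ Z^10, C_1 ≅ Z^30, C_2 ≅ Z^20.

Boundary ∂_1: C_1 → C_0 is given by ∂[p,q] = [q] − [p]. For instance
  ∂TX = X − T.
The resulting 10×30 matrix has rank 9, and its Smith normal form has invariant factors (1,1,1,1,1,1,1,1,1).

∂_2: C_2 → C_1 maps a triangle to the signed sum of its edges. For instance
  ∂PSV = SV − PV + PS,
  ∂QRU = RU − QU + QR.
The resulting 30×20 matrix has rank 20, and its Smith normal form has invariant factors (1,1,1,1,1,1,1,1,1,1,1,1,1,1,1,1,1,1,1,2).

Now H_k = ker ∂_k / im ∂_{k+1}, so:

  H_0: rank C_0 − rank ∂_1 = 10 − 9 = 1, and the invariant factors of ∂_1 are all 1, so H_0 = Z.
  H_1: rank ker ∂_1 − rank ∂_2 = (30 − 9) − 20 = 1, and ∂_2 has invariant factor 2 > 1, so H_1 = Z ⊕ Z/2Z.
  H_2: rank ker ∂_2 − rank ∂_3 = (20 − 20) − 0 = 0, and there is no ∂_3, so H_2 = 0.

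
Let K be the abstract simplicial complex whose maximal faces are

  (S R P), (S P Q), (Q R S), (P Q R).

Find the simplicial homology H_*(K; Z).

H_0 ≅ Z,  H_1 = 0,  H_2 ≅ Z.

K has 4 vertices, 6 edges, 4 triangles.
rank ∂_0 = 0, rank ∂_1 = 3 ⇒ b_0 = 4 − 0 − 3 = 1; all invariant factors of ∂_1 are 1 so no torsion. So H_0 = Z.
rank ∂_1 = 3, rank ∂_2 = 3 ⇒ b_1 = 6 − 3 − 3 = 0; all invariant factors of ∂_2 are 1 so no torsion. So H_1 = 0.
rank ∂_2 = 3, rank ∂_3 = 0 ⇒ b_2 = 4 − 3 − 0 = 1. So H_2 = Z.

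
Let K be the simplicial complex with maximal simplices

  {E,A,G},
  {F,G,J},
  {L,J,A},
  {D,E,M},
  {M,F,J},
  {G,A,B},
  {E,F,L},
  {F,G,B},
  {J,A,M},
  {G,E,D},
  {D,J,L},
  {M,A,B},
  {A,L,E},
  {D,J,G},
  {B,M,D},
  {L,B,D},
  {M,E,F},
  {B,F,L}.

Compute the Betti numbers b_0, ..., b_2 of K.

Take the total order A < B < D < E < F < G < J < L < M on the vertex set. Then K (dimension 2) consists of the simplices:

  0-simplices (9): A, B, D, E, F, G, J, L, M
  1-simplices (27): AB, AE, AG, AJ, AL, AM, BD, BF, BG, BL, BM, DE, DG, DJ, DL, DM, EF, EG, EL, EM, FG, FJ, FL, FM, GJ, JL, JM
  2-simplices (18): ABG, ABM, AEG, AEL, AJL, AJM, BDL, BDM, BFG, BFL, DEG, DEM, DGJ, DJL, EFL, EFM, FGJ, FJM

so the chain groups are C_0 ≅ Z^9, C_1 ≅ Z^27, C_2 ≅ Z^18.

The boundary map ∂_1: C_1 → C_0 is given by ∂[p,q] = [q] − [p].
This gives a 9×27 integer matrix of rank 8; reducing to Smith normal form yields diagonal entries (1,1,1,1,1,1,1,1).

Boundary ∂_2: C_2 → C_1 sends each 2-simplex [p,q,r] to [q,r] − [p,r] + [p,q]. For instance
  ∂ABM = BM − AM + AB,
  ∂EFL = FL − EL + EF.
This gives a 27×18 integer matrix of rank 17; reducing to Smith normal form yields diagonal entries (1,1,1,1,1,1,1,1,1,1,1,1,1,1,1,1,1).

From H_k ≅ ker(∂_k) / im(∂_{k+1}) we obtain:

  H_0: rank C_0 − rank ∂_1 = 9 − 8 = 1, and the invariant factors of ∂_1 are all 1, so H_0 = Z.
  H_1: rank ker ∂_1 − rank ∂_2 = (27 − 8) − 17 = 2, and the invariant factors of ∂_2 are all 1, so H_1 = Z^2.
  H_2: rank ker ∂_2 − rank ∂_3 = (18 − 17) − 0 = 1, and there is no ∂_3, so H_2 = Z.

As a check, the Euler characteristic is 9 − 27 + 18 = 0, which agrees with 1 − 2 + 1 = 0.

Hence the Betti numbers are b_0 = 1, b_1 = 2, b_2 = 1.

b_0 = 1, b_1 = 2, b_2 = 1.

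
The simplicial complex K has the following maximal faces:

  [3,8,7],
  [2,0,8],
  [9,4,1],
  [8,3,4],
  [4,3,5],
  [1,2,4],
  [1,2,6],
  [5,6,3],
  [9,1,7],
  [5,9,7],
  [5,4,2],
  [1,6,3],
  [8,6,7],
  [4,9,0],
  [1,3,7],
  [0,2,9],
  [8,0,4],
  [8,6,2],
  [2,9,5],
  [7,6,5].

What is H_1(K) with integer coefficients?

K has 10 vertices, 30 edges, 20 triangles.
rank ∂_1 = 9, rank ∂_2 = 20 ⇒ b_1 = 30 − 9 − 20 = 1; ∂_2 has invariant factor(s) [2] giving torsion. So H_1 ≅ Z ⊕ Z/2Z.

H_1 = Z ⊕ Z/2Z.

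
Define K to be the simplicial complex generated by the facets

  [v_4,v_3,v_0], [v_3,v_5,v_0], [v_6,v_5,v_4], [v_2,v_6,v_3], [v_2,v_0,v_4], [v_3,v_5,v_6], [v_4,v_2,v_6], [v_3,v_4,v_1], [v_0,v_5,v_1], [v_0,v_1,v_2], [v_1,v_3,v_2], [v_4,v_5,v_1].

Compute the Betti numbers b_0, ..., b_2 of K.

b_0 = 1, b_1 = 0, b_2 = 0.

Take the total order v_0 < v_1 < v_2 < v_3 < v_4 < v_5 < v_6 on the vertex set. Then K (dimension 2) consists of the simplices:

  0-simplices (7): [v_0], [v_1], [v_2], [v_3], [v_4], [v_5], [v_6]
  1-simplices (18): (18 of them)
  2-simplices (12): (12 of them)

so the chain groups are C_0 ≅ Z^7, C_1 ≅ Z^18, C_2 ≅ Z^12.

Boundary ∂_1: C_1 → C_0 is given by ∂[p,q] = [q] − [p]. For instance
  ∂[v_5,v_6] = [v_6] − [v_5].
As a 7×18 matrix over Z this has rank 6, with invariant factors (1,1,1,1,1,1).

∂_2: C_2 → C_1 maps a triangle to the signed sum of its edges. For instance
  ∂[v_0,v_3,v_4] = [v_3,v_4] − [v_0,v_4] + [v_0,v_3],
  ∂[v_1,v_4,v_5] = [v_4,v_5] − [v_1,v_5] + [v_1,v_4].
The 18×12 boundary matrix has rank 12 and Smith normal form diag(1,1,1,1,1,1,1,1,1,1,1,2).

From H_k ≅ ker(∂_k) / im(∂_{k+1}) we obtain:

  H_0: rank C_0 − rank ∂_1 = 7 − 6 = 1, and the invariant factors of ∂_1 are all 1, so H_0 = Z.
  H_1: rank ker ∂_1 − rank ∂_2 = (18 − 6) − 12 = 0, and ∂_2 has invariant factor 2 > 1, so H_1 = Z/2.
  H_2: rank ker ∂_2 − rank ∂_3 = (12 − 12) − 0 = 0, and there is no ∂_3, so H_2 = 0.

(K is a triangulation of the real projective plane RP^2.)

Hence the Betti numbers are b_0 = 1, b_1 = 0, b_2 = 0.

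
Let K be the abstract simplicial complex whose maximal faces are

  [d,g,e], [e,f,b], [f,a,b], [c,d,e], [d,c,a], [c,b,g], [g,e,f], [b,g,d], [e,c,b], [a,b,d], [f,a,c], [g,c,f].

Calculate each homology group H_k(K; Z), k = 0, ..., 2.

H_0 ≅ Z,  H_1 ≅ Z/2,  H_2 = 0.

K has 7 vertices, 18 edges, 12 triangles.
rank ∂_0 = 0, rank ∂_1 = 6 ⇒ b_0 = 7 − 0 − 6 = 1; all invariant factors of ∂_1 are 1 so no torsion. So H_0 ≅ Z.
rank ∂_1 = 6, rank ∂_2 = 12 ⇒ b_1 = 18 − 6 − 12 = 0; ∂_2 has invariant factor(s) [2] giving torsion. So H_1 ≅ Z/2.
rank ∂_2 = 12, rank ∂_3 = 0 ⇒ b_2 = 12 − 12 − 0 = 0. So H_2 ≅ 0.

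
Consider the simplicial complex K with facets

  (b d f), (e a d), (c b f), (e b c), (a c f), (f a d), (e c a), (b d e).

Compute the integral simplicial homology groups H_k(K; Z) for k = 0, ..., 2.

H_0 = Z,  H_1 = 0,  H_2 = Z.

Fix the vertex order a < b < c < d < e < f and write every simplex with vertices in increasing order. Then dim K = 2 and the simplices of K are:

  0-simplices (6): a, b, c, d, e, f
  1-simplices (12): ac, ad, ae, af, bc, bd, be, bf, ce, cf, de, df
  2-simplices (8): ace, acf, ade, adf, bce, bcf, bde, bdf

Hence C_0 ≅ Z^6, C_1 ≅ Z^12, C_2 ≅ Z^8.

The boundary map ∂_1: C_1 → C_0 maps an edge to its endpoints' difference, ∂[p,q] = q − p.
The resulting 6×12 matrix has rank 5, and its Smith normal form has invariant factors (1,1,1,1,1).

Boundary ∂_2: C_2 → C_1 acts by ∂[p,q,r] = [q,r] − [p,r] + [p,q]. For instance
  ∂bde = de − be + bd,
  ∂ace = ce − ae + ac.
As a 12×8 matrix over Z this has rank 7, with invariant factors (1,1,1,1,1,1,1).

Computing H_k = (kernel of ∂_k) / (image of ∂_{k+1}):

  H_0: rank C_0 − rank ∂_1 = 6 − 5 = 1, and the invariant factors of ∂_1 are all 1, so H_0 = Z.
  H_1: rank ker ∂_1 − rank ∂_2 = (12 − 5) − 7 = 0, and the invariant factors of ∂_2 are all 1, so H_1 = 0.
  H_2: rank ker ∂_2 − rank ∂_3 = (8 − 7) − 0 = 1, and there is no ∂_3, so H_2 = Z.

As a check, the Euler characteristic is 6 − 12 + 8 = 2, which agrees with 1 − 0 + 1 = 2.
(K is a triangulation of the 2-sphere S^2.)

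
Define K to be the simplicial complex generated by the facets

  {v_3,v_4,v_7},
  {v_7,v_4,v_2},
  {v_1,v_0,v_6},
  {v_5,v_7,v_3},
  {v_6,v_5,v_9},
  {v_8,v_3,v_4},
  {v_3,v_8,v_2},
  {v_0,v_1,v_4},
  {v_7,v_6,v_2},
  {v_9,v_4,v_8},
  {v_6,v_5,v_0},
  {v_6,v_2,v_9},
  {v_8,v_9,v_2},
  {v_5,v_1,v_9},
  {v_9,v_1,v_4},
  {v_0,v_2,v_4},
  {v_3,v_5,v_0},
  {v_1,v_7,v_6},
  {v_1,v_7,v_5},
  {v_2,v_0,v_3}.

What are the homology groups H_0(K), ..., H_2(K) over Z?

Fix the vertex order v_0 < v_1 < v_2 < v_3 < v_4 < v_5 < v_6 < v_7 < v_8 < v_9 and write every simplex with vertices in increasing order. Then dim K = 2 and the simplices of K are:

  0-simplices (10): [v_0], [v_1], [v_2], [v_3], [v_4], [v_5], [v_6], [v_7], [v_8], [v_9]
  1-simplices (30): (30 of them)
  2-simplices (20): (20 of them)

giving chain groups C_0 ≅ Z^10, C_1 ≅ Z^30, C_2 ≅ Z^20.

Boundary ∂_1: C_1 → C_0 is given by ∂[p,q] = [q] − [p]. For instance
  ∂[v_0,v_2] = [v_2] − [v_0].
The resulting 10×30 matrix has rank 9, and its Smith normal form has invariant factors (1,1,1,1,1,1,1,1,1).

Boundary ∂_2: C_2 → C_1 acts by ∂[p,q,r] = [q,r] − [p,r] + [p,q]. For instance
  ∂[v_2,v_6,v_9] = [v_6,v_9] − [v_2,v_9] + [v_2,v_6],
  ∂[v_4,v_8,v_9] = [v_8,v_9] − [v_4,v_9] + [v_4,v_8].
The resulting 30×20 matrix has rank 20, and its Smith normal form has invariant factors (1,1,1,1,1,1,1,1,1,1,1,1,1,1,1,1,1,1,1,2).

From H_k ≅ ker(∂_k) / im(∂_{k+1}) we obtain:

  H_0: rank C_0 − rank ∂_1 = 10 − 9 = 1, and the invariant factors of ∂_1 are all 1, so H_0 = Z.
  H_1: rank ker ∂_1 − rank ∂_2 = (30 − 9) − 20 = 1, and ∂_2 has invariant factor 2 > 1, so H_1 = Z ⊕ Z/2Z.
  H_2: rank ker ∂_2 − rank ∂_3 = (20 − 20) − 0 = 0, and there is no ∂_3, so H_2 = 0.

As a check, the Euler characteristic is 10 − 30 + 20 = 0, which agrees with 1 − 1 + 0 = 0.

H_0 ≅ Z,  H_1 ≅ Z ⊕ Z/2Z,  H_2 = 0.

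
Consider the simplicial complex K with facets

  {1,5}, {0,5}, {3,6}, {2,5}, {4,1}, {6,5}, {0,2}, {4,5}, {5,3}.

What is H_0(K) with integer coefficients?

Order the vertices as 0 < 1 < 2 < 3 < 4 < 5 < 6. Listing each simplex with vertices in this order, K has dimension 1 with simplices:

  0-simplices (7): [0], [1], [2], [3], [4], [5], [6]
  1-simplices (9): [0,2], [0,5], [1,4], [1,5], [2,5], [3,5], [3,6], [4,5], [5,6]

Hence C_0 ≅ Z^7, C_1 ≅ Z^9.

Boundary ∂_1: C_1 → C_0 is given by ∂[p,q] = [q] − [p]. For instance
  ∂[4,5] = [5] − [4].
The 7×9 boundary matrix has rank 6 and Smith normal form diag(1,1,1,1,1,1).

Reading off H_k = ker ∂_k / im ∂_{k+1}:

  H_0: rank C_0 − rank ∂_1 = 7 − 6 = 1, and the invariant factors of ∂_1 are all 1, so H_0 ≅ Z.

H_0 = Z.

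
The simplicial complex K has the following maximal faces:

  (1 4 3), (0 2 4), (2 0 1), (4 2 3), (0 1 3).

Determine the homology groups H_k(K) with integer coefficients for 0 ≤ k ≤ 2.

Take the total order 0 < 1 < 2 < 3 < 4 on the vertex set. Then K (dimension 2) consists of the simplices:

  0-simplices (5): [0], [1], [2], [3], [4]
  1-simplices (10): [0,1], [0,2], [0,3], [0,4], [1,2], [1,3], [1,4], [2,3], [2,4], [3,4]
  2-simplices (5): [0,1,2], [0,1,3], [0,2,4], [1,3,4], [2,3,4]

so the chain groups are C_0 ≅ Z^5, C_1 ≅ Z^10, C_2 ≅ Z^5.

The boundary map ∂_1: C_1 → C_0 sends each edge [p,q] (with p < q) to q − p. For instance
  ∂[0,1] = [1] − [0].
The 5×10 boundary matrix has rank 4 and Smith normal form diag(1,1,1,1).

∂_2: C_2 → C_1 acts by ∂[p,q,r] = [q,r] − [p,r] + [p,q]. For instance
  ∂[0,1,2] = [1,2] − [0,2] + [0,1],
  ∂[0,1,3] = [1,3] − [0,3] + [0,1].
This gives a 10×5 integer matrix of rank 5; reducing to Smith normal form yields diagonal entries (1,1,1,1,1).

Computing H_k = (kernel of ∂_k) / (image of ∂_{k+1}):

  H_0: rank C_0 − rank ∂_1 = 5 − 4 = 1, and the invariant factors of ∂_1 are all 1, so H_0 = Z.
  H_1: rank ker ∂_1 − rank ∂_2 = (10 − 4) − 5 = 1, and the invariant factors of ∂_2 are all 1, so H_1 = Z.
  H_2: rank ker ∂_2 − rank ∂_3 = (5 − 5) − 0 = 0, and there is no ∂_3, so H_2 = 0.

H_0 = Z,  H_1 = Z,  H_2 = 0.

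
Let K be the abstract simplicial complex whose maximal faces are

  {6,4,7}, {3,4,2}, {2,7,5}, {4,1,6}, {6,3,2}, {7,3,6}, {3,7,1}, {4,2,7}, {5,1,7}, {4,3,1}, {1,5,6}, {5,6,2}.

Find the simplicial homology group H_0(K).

K has 7 vertices, 18 edges, 12 triangles.
rank ∂_0 = 0, rank ∂_1 = 6 ⇒ b_0 = 7 − 0 − 6 = 1; all invariant factors of ∂_1 are 1 so no torsion. So H_0 ≅ Z.

H_0 = Z.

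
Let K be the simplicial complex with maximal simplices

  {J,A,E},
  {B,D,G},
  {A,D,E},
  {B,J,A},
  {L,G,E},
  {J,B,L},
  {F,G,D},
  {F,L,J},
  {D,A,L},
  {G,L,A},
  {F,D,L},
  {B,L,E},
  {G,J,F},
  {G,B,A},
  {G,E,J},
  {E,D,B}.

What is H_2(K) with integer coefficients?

Take the total order A < B < D < E < F < G < J < L on the vertex set. Then K (dimension 2) consists of the simplices:

  0-simplices (8): A, B, D, E, F, G, J, L
  1-simplices (24): AB, AD, AE, AG, AJ, AL, BD, BE, BG, BJ, BL, DE, DF, DG, DL, EG, EJ, EL, FG, FJ, FL, GJ, GL, JL
  2-simplices (16): ABG, ABJ, ADE, ADL, AEJ, AGL, BDE, BDG, BEL, BJL, DFG, DFL, EGJ, EGL, FGJ, FJL

Hence C_0 ≅ Z^8, C_1 ≅ Z^24, C_2 ≅ Z^16.

∂_1: C_1 → C_0 sends each edge [p,q] (with p < q) to q − p.
The resulting 8×24 matrix has rank 7, and its Smith normal form has invariant factors (1,1,1,1,1,1,1).

Boundary ∂_2: C_2 → C_1 sends each 2-simplex [p,q,r] to [q,r] − [p,r] + [p,q]. For instance
  ∂BEL = EL − BL + BE,
  ∂DFL = FL − DL + DF.
The 24×16 boundary matrix has rank 15 and Smith normal form diag(1,1,1,1,1,1,1,1,1,1,1,1,1,1,1).

Reading off H_k = ker ∂_k / im ∂_{k+1}:

  H_2: rank ker ∂_2 − rank ∂_3 = (16 − 15) − 0 = 1, and there is no ∂_3, so H_2 = Z.

H_2 ≅ Z.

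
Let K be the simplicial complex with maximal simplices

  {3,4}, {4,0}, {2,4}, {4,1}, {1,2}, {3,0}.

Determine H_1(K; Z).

K has 5 vertices, 6 edges.
rank ∂_1 = 4, rank ∂_2 = 0 ⇒ b_1 = 6 − 4 − 0 = 2. So H_1 ≅ Z^2.

H_1 = Z^2.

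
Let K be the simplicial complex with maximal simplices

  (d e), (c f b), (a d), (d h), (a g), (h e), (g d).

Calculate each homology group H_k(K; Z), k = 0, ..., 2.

Fix the vertex order a < b < c < d < e < f < g < h and write every simplex with vertices in increasing order. Then dim K = 2 and the simplices of K are:

  0-simplices (8): a, b, c, d, e, f, g, h
  1-simplices (9): ad, ag, bc, bf, cf, de, dg, dh, eh
  2-simplices (1): bcf

Hence C_0 ≅ Z^8, C_1 ≅ Z^9, C_2 ≅ Z^1.

Boundary ∂_1: C_1 → C_0 maps an edge to its endpoints' difference, ∂[p,q] = q − p.
The resulting 8×9 matrix has rank 6, and its Smith normal form has invariant factors (1,1,1,1,1,1).

The boundary map ∂_2: C_2 → C_1 acts by ∂[p,q,r] = [q,r] − [p,r] + [p,q]. For instance
  ∂bcf = cf − bf + bc.
As a 9×1 matrix over Z this has rank 1, with invariant factors (1).

Now H_k = ker ∂_k / im ∂_{k+1}, so:

  H_0: rank C_0 − rank ∂_1 = 8 − 6 = 2, and the invariant factors of ∂_1 are all 1, so H_0 = Z^2.
  H_1: rank ker ∂_1 − rank ∂_2 = (9 − 6) − 1 = 2, and the invariant factors of ∂_2 are all 1, so H_1 = Z^2.
  H_2: rank ker ∂_2 − rank ∂_3 = (1 − 1) − 0 = 0, and there is no ∂_3, so H_2 = 0.

H_0 = Z^2,  H_1 = Z^2,  H_2 = 0.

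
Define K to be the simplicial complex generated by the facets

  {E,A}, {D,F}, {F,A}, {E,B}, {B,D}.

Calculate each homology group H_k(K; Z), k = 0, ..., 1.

H_0 ≅ Z,  H_1 ≅ Z.

Order the vertices as A < B < D < E < F. Listing each simplex with vertices in this order, K has dimension 1 with simplices:

  0-simplices (5): A, B, D, E, F
  1-simplices (5): AE, AF, BD, BE, DF

Hence C_0 ≅ Z^5, C_1 ≅ Z^5.

∂_1: C_1 → C_0 maps an edge to its endpoints' difference, ∂[p,q] = q − p. For instance
  ∂DF = F − D.
This gives a 5×5 integer matrix of rank 4; reducing to Smith normal form yields diagonal entries (1,1,1,1).

Reading off H_k = ker ∂_k / im ∂_{k+1}:

  H_0: rank C_0 − rank ∂_1 = 5 − 4 = 1, and the invariant factors of ∂_1 are all 1, so H_0 = Z.
  H_1: rank ker ∂_1 − rank ∂_2 = (5 − 4) − 0 = 1, and there is no ∂_2, so H_1 = Z.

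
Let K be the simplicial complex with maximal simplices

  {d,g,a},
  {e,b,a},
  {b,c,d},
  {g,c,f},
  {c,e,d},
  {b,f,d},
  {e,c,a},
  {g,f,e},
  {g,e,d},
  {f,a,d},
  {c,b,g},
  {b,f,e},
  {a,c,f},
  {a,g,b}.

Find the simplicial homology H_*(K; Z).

H_0 = Z,  H_1 = Z^2,  H_2 = Z.

Fix the vertex order a < b < c < d < e < f < g and write every simplex with vertices in increasing order. Then dim K = 2 and the simplices of K are:

  0-simplices (7): a, b, c, d, e, f, g
  1-simplices (21): ab, ac, ad, ae, af, ag, bc, bd, be, bf, bg, cd, ce, cf, cg, de, df, dg, ef, eg, fg
  2-simplices (14): abe, abg, ace, acf, adf, adg, bcd, bcg, bdf, bef, cde, cfg, deg, efg

so the chain groups are C_0 ≅ Z^7, C_1 ≅ Z^21, C_2 ≅ Z^14.

The boundary map ∂_1: C_1 → C_0 sends each edge [p,q] (with p < q) to q − p. For instance
  ∂ag = g − a.
As a 7×21 matrix over Z this has rank 6, with invariant factors (1,1,1,1,1,1).

∂_2: C_2 → C_1 acts by ∂[p,q,r] = [q,r] − [p,r] + [p,q]. For instance
  ∂cfg = fg − cg + cf,
  ∂adg = dg − ag + ad.
The resulting 21×14 matrix has rank 13, and its Smith normal form has invariant factors (1,1,1,1,1,1,1,1,1,1,1,1,1).

Reading off H_k = ker ∂_k / im ∂_{k+1}:

  H_0: rank C_0 − rank ∂_1 = 7 − 6 = 1, and the invariant factors of ∂_1 are all 1, so H_0 ≅ Z.
  H_1: rank ker ∂_1 − rank ∂_2 = (21 − 6) − 13 = 2, and the invariant factors of ∂_2 are all 1, so H_1 ≅ Z^2.
  H_2: rank ker ∂_2 − rank ∂_3 = (14 − 13) − 0 = 1, and there is no ∂_3, so H_2 ≅ Z.

As a check, the Euler characteristic is 7 − 21 + 14 = 0, which agrees with 1 − 2 + 1 = 0.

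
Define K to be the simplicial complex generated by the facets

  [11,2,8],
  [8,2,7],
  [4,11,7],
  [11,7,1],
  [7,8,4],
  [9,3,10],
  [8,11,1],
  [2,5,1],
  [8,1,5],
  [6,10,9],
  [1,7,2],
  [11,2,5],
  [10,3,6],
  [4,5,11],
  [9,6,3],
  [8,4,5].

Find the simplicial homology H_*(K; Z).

H_0 = Z^2,  H_1 = Z/2,  H_2 = Z.

Take the total order 1 < 2 < 3 < 4 < 5 < 6 < 7 < 8 < 9 < 10 < 11 on the vertex set. Then K (dimension 2) consists of the simplices:

  0-simplices (11): [1], [2], [3], [4], [5], [6], [7], [8], [9], [10], [11]
  1-simplices (24): (24 of them)
  2-simplices (16): [1,2,5], [1,2,7], [1,5,8], [1,7,11], [1,8,11], [2,5,11], [2,7,8], [2,8,11], [3,6,9], [3,6,10], [3,9,10], [4,5,8], [4,5,11], [4,7,8], [4,7,11], [6,9,10]

Hence C_0 ≅ Z^11, C_1 ≅ Z^24, C_2 ≅ Z^16.

The boundary map ∂_1: C_1 → C_0 maps an edge to its endpoints' difference, ∂[p,q] = q − p.
The 11×24 boundary matrix has rank 9 and Smith normal form diag(1,1,1,1,1,1,1,1,1).

∂_2: C_2 → C_1 acts by ∂[p,q,r] = [q,r] − [p,r] + [p,q]. For instance
  ∂[4,5,11] = [5,11] − [4,11] + [4,5],
  ∂[3,6,10] = [6,10] − [3,10] + [3,6].
As a 24×16 matrix over Z this has rank 15, with invariant factors (1,1,1,1,1,1,1,1,1,1,1,1,1,1,2).

Reading off H_k = ker ∂_k / im ∂_{k+1}:

  H_0: rank C_0 − rank ∂_1 = 11 − 9 = 2, and the invariant factors of ∂_1 are all 1, so H_0 = Z^2.
  H_1: rank ker ∂_1 − rank ∂_2 = (24 − 9) − 15 = 0, and ∂_2 has invariant factor 2 > 1, so H_1 = Z/2.
  H_2: rank ker ∂_2 − rank ∂_3 = (16 − 15) − 0 = 1, and there is no ∂_3, so H_2 = Z.

As a check, the Euler characteristic is 11 − 24 + 16 = 3, which agrees with 2 − 0 + 1 = 3.
(K is a triangulation of the disjoint union of the real projective plane RP^2 and the 2-sphere S^2.)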